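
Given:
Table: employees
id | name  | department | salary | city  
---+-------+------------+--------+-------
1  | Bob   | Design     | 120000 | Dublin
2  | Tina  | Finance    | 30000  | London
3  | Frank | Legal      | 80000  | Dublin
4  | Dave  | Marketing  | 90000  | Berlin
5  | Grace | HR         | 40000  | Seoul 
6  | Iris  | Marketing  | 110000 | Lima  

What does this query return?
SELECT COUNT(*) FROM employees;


COUNT(*) counts all rows

6


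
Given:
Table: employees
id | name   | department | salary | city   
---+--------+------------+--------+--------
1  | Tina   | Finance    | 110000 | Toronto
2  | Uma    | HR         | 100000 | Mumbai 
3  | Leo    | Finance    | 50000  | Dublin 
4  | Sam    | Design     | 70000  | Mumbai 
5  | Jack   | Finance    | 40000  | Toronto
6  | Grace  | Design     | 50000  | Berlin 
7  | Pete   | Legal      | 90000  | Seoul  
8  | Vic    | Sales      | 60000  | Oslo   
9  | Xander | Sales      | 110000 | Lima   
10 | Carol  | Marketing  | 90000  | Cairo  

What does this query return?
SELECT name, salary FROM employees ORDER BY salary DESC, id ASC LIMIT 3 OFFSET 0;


Sort by salary DESC (id ASC tiebreak), then skip 0 and take 3
Rows 1 through 3

3 rows:
Tina, 110000
Xander, 110000
Uma, 100000


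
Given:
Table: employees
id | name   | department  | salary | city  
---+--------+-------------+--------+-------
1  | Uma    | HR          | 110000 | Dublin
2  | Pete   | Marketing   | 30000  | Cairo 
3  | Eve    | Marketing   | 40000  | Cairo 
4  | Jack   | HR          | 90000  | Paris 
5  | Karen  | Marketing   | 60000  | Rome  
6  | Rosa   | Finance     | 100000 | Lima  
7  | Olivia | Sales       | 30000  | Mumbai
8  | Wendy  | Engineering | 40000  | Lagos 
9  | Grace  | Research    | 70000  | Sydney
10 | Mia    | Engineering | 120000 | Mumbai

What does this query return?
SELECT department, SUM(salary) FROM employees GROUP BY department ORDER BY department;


Summing salary within each department:
  Engineering: 40000 + 120000 = 160000
  Finance: 100000 = 100000
  HR: 110000 + 90000 = 200000
  Marketing: 30000 + 40000 + 60000 = 130000
  Research: 70000 = 70000
  Sales: 30000 = 30000


6 groups:
Engineering, 160000
Finance, 100000
HR, 200000
Marketing, 130000
Research, 70000
Sales, 30000


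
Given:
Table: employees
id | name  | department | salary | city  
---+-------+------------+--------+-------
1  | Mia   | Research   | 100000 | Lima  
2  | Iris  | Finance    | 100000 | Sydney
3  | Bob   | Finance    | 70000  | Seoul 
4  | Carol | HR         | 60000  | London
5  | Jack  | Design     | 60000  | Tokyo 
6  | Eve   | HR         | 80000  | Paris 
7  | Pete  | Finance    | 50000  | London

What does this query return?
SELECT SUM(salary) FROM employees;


SUM(salary) = 100000 + 100000 + 70000 + 60000 + 60000 + 80000 + 50000 = 520000

520000


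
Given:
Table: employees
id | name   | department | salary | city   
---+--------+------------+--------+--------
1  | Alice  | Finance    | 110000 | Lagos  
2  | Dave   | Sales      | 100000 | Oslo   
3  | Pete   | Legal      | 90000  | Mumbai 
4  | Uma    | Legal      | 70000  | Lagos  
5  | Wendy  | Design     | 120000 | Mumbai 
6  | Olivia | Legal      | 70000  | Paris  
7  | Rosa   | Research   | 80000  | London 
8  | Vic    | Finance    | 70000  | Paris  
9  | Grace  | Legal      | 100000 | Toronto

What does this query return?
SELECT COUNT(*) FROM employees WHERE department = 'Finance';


Counting rows where department = 'Finance'
  Alice -> MATCH
  Vic -> MATCH


2


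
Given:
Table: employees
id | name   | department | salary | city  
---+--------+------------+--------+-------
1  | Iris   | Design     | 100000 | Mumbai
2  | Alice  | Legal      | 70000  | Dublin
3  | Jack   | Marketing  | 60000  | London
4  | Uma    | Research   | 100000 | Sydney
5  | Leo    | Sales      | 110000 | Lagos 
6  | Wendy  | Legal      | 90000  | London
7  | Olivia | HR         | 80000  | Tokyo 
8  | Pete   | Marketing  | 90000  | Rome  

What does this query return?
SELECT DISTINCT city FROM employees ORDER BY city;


All 'city' values (row order): Mumbai, Dublin, London, Sydney, Lagos, London, Tokyo, Rome
Removing duplicates leaves 7 unique value(s).

7 values:
Dublin
Lagos
London
Mumbai
Rome
Sydney
Tokyo


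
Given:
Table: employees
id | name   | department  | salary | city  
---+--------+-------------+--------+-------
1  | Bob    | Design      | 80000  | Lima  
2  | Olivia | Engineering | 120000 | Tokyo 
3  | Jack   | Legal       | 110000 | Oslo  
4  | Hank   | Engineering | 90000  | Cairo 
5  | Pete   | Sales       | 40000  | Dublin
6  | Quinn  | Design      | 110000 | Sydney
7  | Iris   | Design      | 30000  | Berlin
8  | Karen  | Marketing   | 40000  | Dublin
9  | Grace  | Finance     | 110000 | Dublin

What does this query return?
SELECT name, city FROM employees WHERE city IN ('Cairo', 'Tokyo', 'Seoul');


Filtering: city IN ('Cairo', 'Tokyo', 'Seoul')
Matching: 2 rows

2 rows:
Olivia, Tokyo
Hank, Cairo


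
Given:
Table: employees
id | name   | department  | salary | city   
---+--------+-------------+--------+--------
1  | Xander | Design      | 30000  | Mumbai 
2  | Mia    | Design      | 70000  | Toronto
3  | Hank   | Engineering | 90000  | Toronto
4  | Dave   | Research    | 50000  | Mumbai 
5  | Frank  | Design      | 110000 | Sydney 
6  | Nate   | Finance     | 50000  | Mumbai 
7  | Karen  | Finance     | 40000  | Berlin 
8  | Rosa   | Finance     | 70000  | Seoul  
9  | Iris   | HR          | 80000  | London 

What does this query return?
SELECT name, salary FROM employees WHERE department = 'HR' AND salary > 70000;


Filtering: department = 'HR' AND salary > 70000
Matching: 1 rows

1 rows:
Iris, 80000


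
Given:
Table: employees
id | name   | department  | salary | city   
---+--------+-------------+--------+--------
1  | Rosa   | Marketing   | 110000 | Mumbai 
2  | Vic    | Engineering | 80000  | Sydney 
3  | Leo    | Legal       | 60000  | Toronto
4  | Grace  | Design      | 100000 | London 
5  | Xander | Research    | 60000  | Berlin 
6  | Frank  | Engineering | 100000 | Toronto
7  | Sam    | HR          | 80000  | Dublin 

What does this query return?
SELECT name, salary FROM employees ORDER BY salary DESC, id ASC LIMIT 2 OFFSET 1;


Sort by salary DESC (id ASC tiebreak), then skip 1 and take 2
Rows 2 through 3

2 rows:
Grace, 100000
Frank, 100000


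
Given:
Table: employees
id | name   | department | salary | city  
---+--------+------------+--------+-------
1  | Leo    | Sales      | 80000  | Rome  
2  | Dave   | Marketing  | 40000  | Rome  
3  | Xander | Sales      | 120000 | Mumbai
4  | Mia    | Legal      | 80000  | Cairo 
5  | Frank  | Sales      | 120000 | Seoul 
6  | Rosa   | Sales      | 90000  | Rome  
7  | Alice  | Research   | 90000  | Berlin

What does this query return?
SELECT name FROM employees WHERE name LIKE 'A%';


LIKE 'A%' matches names starting with 'A'
Matching: 1

1 rows:
Alice


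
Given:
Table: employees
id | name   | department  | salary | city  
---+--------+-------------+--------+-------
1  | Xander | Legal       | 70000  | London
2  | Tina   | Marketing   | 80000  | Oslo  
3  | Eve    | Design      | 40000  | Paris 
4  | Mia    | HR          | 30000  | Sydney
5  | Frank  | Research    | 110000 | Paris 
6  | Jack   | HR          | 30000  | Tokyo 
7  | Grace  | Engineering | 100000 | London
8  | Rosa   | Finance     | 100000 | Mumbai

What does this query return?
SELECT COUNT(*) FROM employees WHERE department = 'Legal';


Counting rows where department = 'Legal'
  Xander -> MATCH


1


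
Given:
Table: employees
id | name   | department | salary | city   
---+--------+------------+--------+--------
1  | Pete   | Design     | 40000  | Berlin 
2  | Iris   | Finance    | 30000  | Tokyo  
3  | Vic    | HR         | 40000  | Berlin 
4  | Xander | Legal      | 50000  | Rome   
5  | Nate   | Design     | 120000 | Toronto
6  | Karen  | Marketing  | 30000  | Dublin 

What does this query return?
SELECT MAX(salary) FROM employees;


Salaries: 40000, 30000, 40000, 50000, 120000, 30000
MAX = 120000

120000


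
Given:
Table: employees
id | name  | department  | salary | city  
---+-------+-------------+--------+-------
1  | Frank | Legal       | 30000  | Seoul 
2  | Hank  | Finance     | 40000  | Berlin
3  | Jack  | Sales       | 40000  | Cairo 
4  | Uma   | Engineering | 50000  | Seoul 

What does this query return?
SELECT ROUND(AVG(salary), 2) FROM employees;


SUM(salary) = 160000
COUNT = 4
ROUND(AVG, 2) = ROUND(160000 / 4, 2) = 40000.0

40000.0


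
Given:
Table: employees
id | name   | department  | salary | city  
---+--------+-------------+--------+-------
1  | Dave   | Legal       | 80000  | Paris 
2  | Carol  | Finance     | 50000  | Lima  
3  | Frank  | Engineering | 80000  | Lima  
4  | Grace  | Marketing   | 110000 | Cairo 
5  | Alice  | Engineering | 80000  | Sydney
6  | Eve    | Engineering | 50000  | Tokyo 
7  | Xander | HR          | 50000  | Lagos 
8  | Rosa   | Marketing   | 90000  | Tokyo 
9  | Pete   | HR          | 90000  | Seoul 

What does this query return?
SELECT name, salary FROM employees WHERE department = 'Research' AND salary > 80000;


Filtering: department = 'Research' AND salary > 80000
Matching: 0 rows

Empty result set (0 rows)


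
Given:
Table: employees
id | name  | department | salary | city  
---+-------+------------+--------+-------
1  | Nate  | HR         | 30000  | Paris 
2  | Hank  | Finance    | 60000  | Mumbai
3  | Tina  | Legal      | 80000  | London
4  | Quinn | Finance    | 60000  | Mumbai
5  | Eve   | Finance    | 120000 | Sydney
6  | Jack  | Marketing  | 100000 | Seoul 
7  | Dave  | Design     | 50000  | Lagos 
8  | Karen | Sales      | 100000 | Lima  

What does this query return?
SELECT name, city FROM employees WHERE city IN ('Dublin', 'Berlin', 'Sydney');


Filtering: city IN ('Dublin', 'Berlin', 'Sydney')
Matching: 1 rows

1 rows:
Eve, Sydney


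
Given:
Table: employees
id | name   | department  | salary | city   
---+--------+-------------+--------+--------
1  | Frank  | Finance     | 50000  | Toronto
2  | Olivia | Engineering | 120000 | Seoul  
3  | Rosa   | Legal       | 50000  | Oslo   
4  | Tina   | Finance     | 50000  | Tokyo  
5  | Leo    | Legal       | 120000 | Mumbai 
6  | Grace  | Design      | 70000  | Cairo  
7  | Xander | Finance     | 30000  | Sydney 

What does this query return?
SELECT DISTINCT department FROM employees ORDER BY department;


All 'department' values (row order): Finance, Engineering, Legal, Finance, Legal, Design, Finance
Removing duplicates leaves 4 unique value(s).

4 values:
Design
Engineering
Finance
Legal


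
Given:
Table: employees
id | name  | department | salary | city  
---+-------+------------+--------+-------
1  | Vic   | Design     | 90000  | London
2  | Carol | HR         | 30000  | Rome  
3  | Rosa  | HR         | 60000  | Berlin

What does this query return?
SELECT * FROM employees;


SELECT * returns all 3 rows with all columns

3 rows:
1, Vic, Design, 90000, London
2, Carol, HR, 30000, Rome
3, Rosa, HR, 60000, Berlin


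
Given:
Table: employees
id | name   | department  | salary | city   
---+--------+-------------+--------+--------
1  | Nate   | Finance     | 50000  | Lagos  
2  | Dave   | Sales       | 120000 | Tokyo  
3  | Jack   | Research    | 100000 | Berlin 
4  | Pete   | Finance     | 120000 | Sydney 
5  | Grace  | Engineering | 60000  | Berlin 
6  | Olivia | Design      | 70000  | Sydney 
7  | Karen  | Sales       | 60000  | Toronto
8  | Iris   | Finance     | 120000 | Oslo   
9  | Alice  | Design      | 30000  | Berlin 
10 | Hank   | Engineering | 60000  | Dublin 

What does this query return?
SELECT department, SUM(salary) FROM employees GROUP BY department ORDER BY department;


Summing salary within each department:
  Design: 70000 + 30000 = 100000
  Engineering: 60000 + 60000 = 120000
  Finance: 50000 + 120000 + 120000 = 290000
  Research: 100000 = 100000
  Sales: 120000 + 60000 = 180000


5 groups:
Design, 100000
Engineering, 120000
Finance, 290000
Research, 100000
Sales, 180000


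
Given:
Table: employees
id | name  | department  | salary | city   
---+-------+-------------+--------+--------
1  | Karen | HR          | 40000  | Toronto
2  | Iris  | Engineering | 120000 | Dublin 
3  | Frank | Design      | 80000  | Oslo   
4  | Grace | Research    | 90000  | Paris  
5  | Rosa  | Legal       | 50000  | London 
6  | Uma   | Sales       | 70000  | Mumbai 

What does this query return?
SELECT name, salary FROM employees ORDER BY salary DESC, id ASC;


Sorting by salary DESC, then id ASC for ties

6 rows:
Iris, 120000
Grace, 90000
Frank, 80000
Uma, 70000
Rosa, 50000
Karen, 40000


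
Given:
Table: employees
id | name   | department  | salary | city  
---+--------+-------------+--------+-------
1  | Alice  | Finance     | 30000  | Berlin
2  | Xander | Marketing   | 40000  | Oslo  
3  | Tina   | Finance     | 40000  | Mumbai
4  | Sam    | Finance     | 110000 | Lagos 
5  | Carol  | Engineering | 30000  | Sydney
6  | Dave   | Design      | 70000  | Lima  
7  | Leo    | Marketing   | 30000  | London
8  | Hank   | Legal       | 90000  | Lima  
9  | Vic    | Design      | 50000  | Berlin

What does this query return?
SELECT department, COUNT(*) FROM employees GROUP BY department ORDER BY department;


Assigning each row to its department group:
  Alice -> Finance
  Xander -> Marketing
  Tina -> Finance
  Sam -> Finance
  Carol -> Engineering
  Dave -> Design
  Leo -> Marketing
  Hank -> Legal
  Vic -> Design


5 groups:
Design, 2
Engineering, 1
Finance, 3
Legal, 1
Marketing, 2


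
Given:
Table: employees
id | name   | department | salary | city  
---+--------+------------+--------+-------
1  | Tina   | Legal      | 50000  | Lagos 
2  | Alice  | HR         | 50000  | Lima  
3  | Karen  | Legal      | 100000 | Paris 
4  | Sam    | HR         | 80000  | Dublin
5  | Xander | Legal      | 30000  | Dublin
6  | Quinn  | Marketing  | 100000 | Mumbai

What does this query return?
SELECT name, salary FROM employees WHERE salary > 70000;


Filtering: salary > 70000
Matching: 3 rows

3 rows:
Karen, 100000
Sam, 80000
Quinn, 100000


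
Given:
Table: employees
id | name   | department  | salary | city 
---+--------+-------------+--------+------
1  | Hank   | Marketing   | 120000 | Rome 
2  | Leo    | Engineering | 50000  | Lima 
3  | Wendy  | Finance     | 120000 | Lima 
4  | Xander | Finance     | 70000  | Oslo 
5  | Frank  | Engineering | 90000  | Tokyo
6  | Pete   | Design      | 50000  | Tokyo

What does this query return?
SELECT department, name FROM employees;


Projecting columns: department, name

6 rows:
Marketing, Hank
Engineering, Leo
Finance, Wendy
Finance, Xander
Engineering, Frank
Design, Pete


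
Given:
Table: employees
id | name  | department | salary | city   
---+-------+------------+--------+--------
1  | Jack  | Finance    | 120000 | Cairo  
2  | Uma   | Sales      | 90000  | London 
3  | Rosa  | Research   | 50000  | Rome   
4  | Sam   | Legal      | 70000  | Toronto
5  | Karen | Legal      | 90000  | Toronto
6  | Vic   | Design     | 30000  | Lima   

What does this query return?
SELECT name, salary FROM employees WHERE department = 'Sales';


Filtering: department = 'Sales'
Matching rows: 1

1 rows:
Uma, 90000


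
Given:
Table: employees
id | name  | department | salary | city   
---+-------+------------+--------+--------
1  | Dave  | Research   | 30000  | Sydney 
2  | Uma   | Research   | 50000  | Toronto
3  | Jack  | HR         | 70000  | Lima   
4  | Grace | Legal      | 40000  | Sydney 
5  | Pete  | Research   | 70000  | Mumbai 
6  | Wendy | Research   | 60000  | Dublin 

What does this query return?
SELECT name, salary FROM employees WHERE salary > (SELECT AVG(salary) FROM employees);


Subquery: AVG(salary) = 53333.33
Filtering: salary > 53333.33
  Jack (70000) -> MATCH
  Pete (70000) -> MATCH
  Wendy (60000) -> MATCH


3 rows:
Jack, 70000
Pete, 70000
Wendy, 60000


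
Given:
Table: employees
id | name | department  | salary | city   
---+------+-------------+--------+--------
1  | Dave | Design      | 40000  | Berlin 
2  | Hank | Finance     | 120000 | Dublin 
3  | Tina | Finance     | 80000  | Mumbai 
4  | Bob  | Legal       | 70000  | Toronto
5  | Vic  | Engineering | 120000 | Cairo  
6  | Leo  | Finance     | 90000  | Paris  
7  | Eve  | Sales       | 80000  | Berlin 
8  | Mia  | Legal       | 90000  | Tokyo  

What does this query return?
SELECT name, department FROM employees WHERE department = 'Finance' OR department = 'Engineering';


Filtering: department = 'Finance' OR 'Engineering'
Matching: 4 rows

4 rows:
Hank, Finance
Tina, Finance
Vic, Engineering
Leo, Finance


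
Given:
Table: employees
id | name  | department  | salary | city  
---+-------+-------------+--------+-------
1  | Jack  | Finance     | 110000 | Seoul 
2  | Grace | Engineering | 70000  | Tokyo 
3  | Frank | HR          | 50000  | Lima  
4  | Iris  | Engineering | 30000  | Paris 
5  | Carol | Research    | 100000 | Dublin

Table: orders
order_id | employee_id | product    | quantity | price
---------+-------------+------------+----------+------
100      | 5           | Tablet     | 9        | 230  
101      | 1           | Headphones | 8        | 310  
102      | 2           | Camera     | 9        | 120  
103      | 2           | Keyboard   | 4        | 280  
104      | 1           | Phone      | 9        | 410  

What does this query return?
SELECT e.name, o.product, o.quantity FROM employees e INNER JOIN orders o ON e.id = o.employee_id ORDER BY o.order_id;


Joining employees.id = orders.employee_id:
  employee Carol (id=5) -> order Tablet
  employee Jack (id=1) -> order Headphones
  employee Grace (id=2) -> order Camera
  employee Grace (id=2) -> order Keyboard
  employee Jack (id=1) -> order Phone


5 rows:
Carol, Tablet, 9
Jack, Headphones, 8
Grace, Camera, 9
Grace, Keyboard, 4
Jack, Phone, 9


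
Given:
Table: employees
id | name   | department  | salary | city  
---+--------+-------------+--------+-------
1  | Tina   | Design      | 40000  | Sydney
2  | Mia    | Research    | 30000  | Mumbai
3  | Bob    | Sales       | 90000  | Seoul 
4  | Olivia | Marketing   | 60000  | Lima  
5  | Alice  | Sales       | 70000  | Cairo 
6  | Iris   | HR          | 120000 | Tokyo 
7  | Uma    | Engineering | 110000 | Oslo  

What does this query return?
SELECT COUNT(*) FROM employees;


COUNT(*) counts all rows

7


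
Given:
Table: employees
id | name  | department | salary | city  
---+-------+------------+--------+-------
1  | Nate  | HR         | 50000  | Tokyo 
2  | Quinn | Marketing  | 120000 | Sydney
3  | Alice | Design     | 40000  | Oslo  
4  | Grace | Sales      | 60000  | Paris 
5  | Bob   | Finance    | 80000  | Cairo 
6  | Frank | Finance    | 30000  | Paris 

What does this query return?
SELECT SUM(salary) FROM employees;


SUM(salary) = 50000 + 120000 + 40000 + 60000 + 80000 + 30000 = 380000

380000


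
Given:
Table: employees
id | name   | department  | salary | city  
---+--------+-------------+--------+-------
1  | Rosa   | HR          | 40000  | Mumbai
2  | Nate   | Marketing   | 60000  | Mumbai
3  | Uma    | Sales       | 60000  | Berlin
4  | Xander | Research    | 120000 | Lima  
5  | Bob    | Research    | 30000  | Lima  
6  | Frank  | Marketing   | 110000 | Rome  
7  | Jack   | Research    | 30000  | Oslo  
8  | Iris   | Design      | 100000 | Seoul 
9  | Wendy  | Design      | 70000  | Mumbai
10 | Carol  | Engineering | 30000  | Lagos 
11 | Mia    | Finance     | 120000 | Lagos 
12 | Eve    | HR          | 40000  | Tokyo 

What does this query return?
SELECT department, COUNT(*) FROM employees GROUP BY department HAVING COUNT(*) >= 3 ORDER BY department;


Groups with count >= 3:
  Research: 3 -> PASS
  Design: 2 -> filtered out
  Engineering: 1 -> filtered out
  Finance: 1 -> filtered out
  HR: 2 -> filtered out
  Marketing: 2 -> filtered out
  Sales: 1 -> filtered out


1 groups:
Research, 3


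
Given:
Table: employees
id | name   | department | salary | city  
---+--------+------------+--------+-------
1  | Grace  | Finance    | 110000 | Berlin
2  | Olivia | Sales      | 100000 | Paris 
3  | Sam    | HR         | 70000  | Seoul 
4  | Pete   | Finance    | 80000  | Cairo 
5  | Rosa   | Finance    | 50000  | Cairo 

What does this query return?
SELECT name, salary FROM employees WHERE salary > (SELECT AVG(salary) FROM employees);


Subquery: AVG(salary) = 82000.0
Filtering: salary > 82000.0
  Grace (110000) -> MATCH
  Olivia (100000) -> MATCH


2 rows:
Grace, 110000
Olivia, 100000


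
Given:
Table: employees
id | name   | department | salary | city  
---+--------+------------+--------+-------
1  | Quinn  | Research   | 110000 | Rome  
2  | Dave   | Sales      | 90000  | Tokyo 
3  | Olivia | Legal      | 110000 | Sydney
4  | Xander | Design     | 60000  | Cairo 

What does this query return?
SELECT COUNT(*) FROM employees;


COUNT(*) counts all rows

4


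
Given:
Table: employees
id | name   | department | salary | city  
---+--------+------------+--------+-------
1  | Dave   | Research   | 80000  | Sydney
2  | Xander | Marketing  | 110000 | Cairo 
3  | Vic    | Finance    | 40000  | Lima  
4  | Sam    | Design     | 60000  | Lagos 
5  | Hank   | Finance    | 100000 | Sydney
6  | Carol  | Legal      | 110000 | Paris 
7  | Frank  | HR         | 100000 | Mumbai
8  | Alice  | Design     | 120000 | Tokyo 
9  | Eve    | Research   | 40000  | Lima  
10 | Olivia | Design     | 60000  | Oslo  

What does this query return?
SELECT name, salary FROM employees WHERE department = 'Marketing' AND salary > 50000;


Filtering: department = 'Marketing' AND salary > 50000
Matching: 1 rows

1 rows:
Xander, 110000


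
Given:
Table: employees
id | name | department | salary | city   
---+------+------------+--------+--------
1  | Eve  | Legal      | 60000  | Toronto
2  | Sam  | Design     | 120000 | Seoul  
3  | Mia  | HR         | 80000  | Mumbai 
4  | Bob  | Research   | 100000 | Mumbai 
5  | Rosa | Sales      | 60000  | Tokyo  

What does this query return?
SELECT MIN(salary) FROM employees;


Salaries: 60000, 120000, 80000, 100000, 60000
MIN = 60000

60000


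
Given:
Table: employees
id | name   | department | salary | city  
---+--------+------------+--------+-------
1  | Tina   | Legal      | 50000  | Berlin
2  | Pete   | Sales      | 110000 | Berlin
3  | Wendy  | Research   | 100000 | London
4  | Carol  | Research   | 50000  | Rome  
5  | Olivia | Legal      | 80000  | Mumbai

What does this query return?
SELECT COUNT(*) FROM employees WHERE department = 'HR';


Counting rows where department = 'HR'


0


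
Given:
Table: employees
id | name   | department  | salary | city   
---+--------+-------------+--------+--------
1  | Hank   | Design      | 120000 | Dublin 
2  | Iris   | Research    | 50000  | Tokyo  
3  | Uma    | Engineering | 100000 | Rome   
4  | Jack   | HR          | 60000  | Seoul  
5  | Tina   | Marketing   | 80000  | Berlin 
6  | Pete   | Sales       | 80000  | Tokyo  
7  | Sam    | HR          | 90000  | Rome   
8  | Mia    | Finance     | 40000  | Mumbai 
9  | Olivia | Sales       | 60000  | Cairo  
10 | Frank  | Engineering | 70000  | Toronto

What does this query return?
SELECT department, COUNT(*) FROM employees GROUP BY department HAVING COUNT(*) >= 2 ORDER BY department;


Groups with count >= 2:
  Engineering: 2 -> PASS
  HR: 2 -> PASS
  Sales: 2 -> PASS
  Design: 1 -> filtered out
  Finance: 1 -> filtered out
  Marketing: 1 -> filtered out
  Research: 1 -> filtered out


3 groups:
Engineering, 2
HR, 2
Sales, 2


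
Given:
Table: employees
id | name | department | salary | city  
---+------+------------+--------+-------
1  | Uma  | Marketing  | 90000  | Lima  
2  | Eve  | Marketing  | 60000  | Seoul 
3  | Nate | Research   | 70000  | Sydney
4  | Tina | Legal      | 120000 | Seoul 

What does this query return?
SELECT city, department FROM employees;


Projecting columns: city, department

4 rows:
Lima, Marketing
Seoul, Marketing
Sydney, Research
Seoul, Legal


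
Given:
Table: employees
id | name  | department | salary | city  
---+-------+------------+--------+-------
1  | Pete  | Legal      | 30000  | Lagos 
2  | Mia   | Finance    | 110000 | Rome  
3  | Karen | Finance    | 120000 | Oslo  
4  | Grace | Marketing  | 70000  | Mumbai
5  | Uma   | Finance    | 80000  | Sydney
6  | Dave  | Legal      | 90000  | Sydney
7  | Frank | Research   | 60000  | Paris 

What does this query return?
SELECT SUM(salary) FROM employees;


SUM(salary) = 30000 + 110000 + 120000 + 70000 + 80000 + 90000 + 60000 = 560000

560000


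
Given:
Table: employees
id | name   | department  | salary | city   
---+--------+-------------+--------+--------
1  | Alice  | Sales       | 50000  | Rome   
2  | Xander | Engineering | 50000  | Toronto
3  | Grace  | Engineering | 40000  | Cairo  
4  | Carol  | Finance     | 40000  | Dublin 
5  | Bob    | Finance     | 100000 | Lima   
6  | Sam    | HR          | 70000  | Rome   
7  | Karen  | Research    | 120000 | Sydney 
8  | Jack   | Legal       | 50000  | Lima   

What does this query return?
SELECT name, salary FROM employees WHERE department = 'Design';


Filtering: department = 'Design'
Matching rows: 0

Empty result set (0 rows)


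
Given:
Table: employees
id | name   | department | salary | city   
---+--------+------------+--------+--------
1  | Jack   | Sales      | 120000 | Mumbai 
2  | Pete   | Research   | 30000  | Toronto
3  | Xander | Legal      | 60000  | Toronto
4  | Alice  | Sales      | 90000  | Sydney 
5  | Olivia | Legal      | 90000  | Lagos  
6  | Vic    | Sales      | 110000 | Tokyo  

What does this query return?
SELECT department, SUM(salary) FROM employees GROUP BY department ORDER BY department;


Summing salary within each department:
  Legal: 60000 + 90000 = 150000
  Research: 30000 = 30000
  Sales: 120000 + 90000 + 110000 = 320000


3 groups:
Legal, 150000
Research, 30000
Sales, 320000


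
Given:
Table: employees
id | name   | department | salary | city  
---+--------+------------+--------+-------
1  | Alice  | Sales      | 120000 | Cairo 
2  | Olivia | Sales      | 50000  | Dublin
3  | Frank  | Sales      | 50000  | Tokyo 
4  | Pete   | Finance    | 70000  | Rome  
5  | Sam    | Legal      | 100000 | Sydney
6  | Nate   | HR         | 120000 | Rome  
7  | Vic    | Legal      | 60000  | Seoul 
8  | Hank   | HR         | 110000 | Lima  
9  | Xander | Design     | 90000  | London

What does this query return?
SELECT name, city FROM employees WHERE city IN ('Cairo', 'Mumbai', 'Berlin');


Filtering: city IN ('Cairo', 'Mumbai', 'Berlin')
Matching: 1 rows

1 rows:
Alice, Cairo


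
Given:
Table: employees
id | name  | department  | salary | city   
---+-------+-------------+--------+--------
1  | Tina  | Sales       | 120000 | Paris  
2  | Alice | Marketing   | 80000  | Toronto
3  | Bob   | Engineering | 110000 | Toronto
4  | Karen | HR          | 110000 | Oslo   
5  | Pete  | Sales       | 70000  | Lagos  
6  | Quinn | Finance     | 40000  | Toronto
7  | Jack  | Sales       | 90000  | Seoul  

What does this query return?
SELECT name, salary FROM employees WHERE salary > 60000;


Filtering: salary > 60000
Matching: 6 rows

6 rows:
Tina, 120000
Alice, 80000
Bob, 110000
Karen, 110000
Pete, 70000
Jack, 90000


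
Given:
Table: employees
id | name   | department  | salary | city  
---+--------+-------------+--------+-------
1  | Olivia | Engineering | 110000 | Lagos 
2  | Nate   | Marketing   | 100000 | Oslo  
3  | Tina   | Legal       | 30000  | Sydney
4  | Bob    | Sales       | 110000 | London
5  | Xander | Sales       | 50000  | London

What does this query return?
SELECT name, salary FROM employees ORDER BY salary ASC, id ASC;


Sorting by salary ASC, then id ASC for ties

5 rows:
Tina, 30000
Xander, 50000
Nate, 100000
Olivia, 110000
Bob, 110000


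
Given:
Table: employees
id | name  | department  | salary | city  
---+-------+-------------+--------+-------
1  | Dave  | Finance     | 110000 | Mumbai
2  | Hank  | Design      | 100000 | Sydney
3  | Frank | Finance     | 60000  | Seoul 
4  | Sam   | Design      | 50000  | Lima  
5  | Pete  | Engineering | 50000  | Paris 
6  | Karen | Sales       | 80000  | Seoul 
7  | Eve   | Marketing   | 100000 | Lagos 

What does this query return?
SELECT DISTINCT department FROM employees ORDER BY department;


All 'department' values (row order): Finance, Design, Finance, Design, Engineering, Sales, Marketing
Removing duplicates leaves 5 unique value(s).

5 values:
Design
Engineering
Finance
Marketing
Sales


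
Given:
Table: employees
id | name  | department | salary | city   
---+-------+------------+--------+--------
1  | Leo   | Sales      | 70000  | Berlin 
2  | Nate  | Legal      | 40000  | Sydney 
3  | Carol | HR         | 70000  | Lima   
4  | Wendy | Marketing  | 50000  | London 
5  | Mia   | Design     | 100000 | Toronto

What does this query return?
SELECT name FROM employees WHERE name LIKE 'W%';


LIKE 'W%' matches names starting with 'W'
Matching: 1

1 rows:
Wendy


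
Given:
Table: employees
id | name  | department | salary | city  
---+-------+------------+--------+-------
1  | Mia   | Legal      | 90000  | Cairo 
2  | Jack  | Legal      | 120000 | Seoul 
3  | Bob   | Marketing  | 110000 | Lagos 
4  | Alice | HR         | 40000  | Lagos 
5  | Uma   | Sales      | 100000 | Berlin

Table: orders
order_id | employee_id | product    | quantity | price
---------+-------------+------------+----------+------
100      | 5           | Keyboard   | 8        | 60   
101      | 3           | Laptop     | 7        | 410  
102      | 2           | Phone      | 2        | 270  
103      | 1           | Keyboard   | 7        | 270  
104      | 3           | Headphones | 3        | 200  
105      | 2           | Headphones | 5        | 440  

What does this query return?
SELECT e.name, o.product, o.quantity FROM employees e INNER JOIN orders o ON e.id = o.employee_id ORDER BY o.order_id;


Joining employees.id = orders.employee_id:
  employee Uma (id=5) -> order Keyboard
  employee Bob (id=3) -> order Laptop
  employee Jack (id=2) -> order Phone
  employee Mia (id=1) -> order Keyboard
  employee Bob (id=3) -> order Headphones
  employee Jack (id=2) -> order Headphones


6 rows:
Uma, Keyboard, 8
Bob, Laptop, 7
Jack, Phone, 2
Mia, Keyboard, 7
Bob, Headphones, 3
Jack, Headphones, 5


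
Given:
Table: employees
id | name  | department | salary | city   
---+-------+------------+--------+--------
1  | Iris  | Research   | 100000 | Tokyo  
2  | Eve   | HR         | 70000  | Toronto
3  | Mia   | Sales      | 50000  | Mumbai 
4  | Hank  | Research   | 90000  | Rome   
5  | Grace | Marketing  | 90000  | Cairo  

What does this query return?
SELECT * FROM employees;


SELECT * returns all 5 rows with all columns

5 rows:
1, Iris, Research, 100000, Tokyo
2, Eve, HR, 70000, Toronto
3, Mia, Sales, 50000, Mumbai
4, Hank, Research, 90000, Rome
5, Grace, Marketing, 90000, Cairo


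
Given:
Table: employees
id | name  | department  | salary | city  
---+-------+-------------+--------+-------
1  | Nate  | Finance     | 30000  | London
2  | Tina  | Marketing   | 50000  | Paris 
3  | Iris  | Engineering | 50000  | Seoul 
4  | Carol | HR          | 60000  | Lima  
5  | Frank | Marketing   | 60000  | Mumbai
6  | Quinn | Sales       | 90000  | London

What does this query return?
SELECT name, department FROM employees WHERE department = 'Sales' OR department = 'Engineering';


Filtering: department = 'Sales' OR 'Engineering'
Matching: 2 rows

2 rows:
Iris, Engineering
Quinn, Sales


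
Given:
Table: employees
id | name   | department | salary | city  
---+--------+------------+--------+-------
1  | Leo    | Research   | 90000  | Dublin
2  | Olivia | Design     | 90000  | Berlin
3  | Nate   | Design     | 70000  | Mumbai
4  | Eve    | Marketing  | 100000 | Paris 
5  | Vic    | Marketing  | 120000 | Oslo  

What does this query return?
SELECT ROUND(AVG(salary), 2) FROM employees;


SUM(salary) = 470000
COUNT = 5
ROUND(AVG, 2) = ROUND(470000 / 5, 2) = 94000.0

94000.0


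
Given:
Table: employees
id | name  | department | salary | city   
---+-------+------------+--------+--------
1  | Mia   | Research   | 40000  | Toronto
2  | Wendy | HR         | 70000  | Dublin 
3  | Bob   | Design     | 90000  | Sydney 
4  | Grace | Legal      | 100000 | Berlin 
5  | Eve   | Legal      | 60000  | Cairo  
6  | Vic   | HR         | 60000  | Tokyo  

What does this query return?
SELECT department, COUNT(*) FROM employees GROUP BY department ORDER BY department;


Assigning each row to its department group:
  Mia -> Research
  Wendy -> HR
  Bob -> Design
  Grace -> Legal
  Eve -> Legal
  Vic -> HR


4 groups:
Design, 1
HR, 2
Legal, 2
Research, 1


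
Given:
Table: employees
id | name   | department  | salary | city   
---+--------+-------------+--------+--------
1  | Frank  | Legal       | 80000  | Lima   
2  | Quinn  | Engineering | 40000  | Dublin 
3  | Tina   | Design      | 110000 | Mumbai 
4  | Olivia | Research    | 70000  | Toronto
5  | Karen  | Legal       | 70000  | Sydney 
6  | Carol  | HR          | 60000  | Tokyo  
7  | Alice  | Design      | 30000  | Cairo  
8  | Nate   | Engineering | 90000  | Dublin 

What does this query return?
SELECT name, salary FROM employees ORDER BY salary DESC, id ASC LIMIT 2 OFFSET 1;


Sort by salary DESC (id ASC tiebreak), then skip 1 and take 2
Rows 2 through 3

2 rows:
Nate, 90000
Frank, 80000


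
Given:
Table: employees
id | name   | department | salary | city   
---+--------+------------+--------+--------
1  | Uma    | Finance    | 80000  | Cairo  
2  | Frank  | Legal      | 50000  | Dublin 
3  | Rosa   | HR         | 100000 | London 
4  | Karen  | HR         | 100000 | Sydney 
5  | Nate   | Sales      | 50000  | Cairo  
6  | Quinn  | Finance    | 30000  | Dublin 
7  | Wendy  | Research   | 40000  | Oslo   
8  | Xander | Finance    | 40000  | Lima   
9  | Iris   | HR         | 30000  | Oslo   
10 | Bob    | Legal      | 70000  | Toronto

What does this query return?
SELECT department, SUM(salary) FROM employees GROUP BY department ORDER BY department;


Summing salary within each department:
  Finance: 80000 + 30000 + 40000 = 150000
  HR: 100000 + 100000 + 30000 = 230000
  Legal: 50000 + 70000 = 120000
  Research: 40000 = 40000
  Sales: 50000 = 50000


5 groups:
Finance, 150000
HR, 230000
Legal, 120000
Research, 40000
Sales, 50000


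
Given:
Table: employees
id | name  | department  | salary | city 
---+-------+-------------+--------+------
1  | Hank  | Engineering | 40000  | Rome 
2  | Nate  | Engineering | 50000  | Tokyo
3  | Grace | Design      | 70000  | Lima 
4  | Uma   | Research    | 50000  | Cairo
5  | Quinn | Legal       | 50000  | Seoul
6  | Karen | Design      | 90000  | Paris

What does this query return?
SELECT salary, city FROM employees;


Projecting columns: salary, city

6 rows:
40000, Rome
50000, Tokyo
70000, Lima
50000, Cairo
50000, Seoul
90000, Paris


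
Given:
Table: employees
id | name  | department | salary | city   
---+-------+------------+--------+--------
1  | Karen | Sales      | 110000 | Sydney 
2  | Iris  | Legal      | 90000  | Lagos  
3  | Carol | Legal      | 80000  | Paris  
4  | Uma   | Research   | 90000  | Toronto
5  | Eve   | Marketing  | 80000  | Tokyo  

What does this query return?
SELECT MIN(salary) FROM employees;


Salaries: 110000, 90000, 80000, 90000, 80000
MIN = 80000

80000


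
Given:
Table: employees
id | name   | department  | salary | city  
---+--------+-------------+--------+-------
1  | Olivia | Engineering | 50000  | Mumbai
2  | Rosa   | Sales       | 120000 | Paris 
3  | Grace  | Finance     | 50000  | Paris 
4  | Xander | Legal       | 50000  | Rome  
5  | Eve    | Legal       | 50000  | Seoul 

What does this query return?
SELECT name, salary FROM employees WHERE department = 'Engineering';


Filtering: department = 'Engineering'
Matching rows: 1

1 rows:
Olivia, 50000


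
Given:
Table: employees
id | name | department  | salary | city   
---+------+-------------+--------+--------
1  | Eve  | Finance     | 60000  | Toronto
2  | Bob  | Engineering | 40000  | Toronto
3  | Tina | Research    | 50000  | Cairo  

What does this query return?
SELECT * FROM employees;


SELECT * returns all 3 rows with all columns

3 rows:
1, Eve, Finance, 60000, Toronto
2, Bob, Engineering, 40000, Toronto
3, Tina, Research, 50000, Cairo


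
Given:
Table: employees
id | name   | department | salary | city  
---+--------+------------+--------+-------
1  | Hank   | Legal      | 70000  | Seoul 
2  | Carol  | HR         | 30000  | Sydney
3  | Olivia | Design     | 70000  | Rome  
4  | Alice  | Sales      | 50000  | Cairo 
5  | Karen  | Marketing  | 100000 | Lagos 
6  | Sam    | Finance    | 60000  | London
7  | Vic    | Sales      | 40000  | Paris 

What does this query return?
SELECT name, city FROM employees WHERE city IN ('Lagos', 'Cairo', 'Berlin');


Filtering: city IN ('Lagos', 'Cairo', 'Berlin')
Matching: 2 rows

2 rows:
Alice, Cairo
Karen, Lagos


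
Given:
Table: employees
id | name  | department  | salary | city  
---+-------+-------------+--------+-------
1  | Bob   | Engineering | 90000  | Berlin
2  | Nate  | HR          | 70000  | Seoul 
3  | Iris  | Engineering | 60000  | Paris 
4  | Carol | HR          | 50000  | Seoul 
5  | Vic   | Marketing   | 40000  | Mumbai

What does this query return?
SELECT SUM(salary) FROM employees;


SUM(salary) = 90000 + 70000 + 60000 + 50000 + 40000 = 310000

310000


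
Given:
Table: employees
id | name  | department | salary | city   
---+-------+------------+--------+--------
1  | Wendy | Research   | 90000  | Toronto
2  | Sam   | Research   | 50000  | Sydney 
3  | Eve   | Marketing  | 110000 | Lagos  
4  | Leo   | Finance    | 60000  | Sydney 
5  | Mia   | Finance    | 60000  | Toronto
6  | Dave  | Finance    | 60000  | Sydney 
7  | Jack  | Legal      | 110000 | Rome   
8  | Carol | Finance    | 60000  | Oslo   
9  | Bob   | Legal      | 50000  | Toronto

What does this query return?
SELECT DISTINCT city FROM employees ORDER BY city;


All 'city' values (row order): Toronto, Sydney, Lagos, Sydney, Toronto, Sydney, Rome, Oslo, Toronto
Removing duplicates leaves 5 unique value(s).

5 values:
Lagos
Oslo
Rome
Sydney
Toronto


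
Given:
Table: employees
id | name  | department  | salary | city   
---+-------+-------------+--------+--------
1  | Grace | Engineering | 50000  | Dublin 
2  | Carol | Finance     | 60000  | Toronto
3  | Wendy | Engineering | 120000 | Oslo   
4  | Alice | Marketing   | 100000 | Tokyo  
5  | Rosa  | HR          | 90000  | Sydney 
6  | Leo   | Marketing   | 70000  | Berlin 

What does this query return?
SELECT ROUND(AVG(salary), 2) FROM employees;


SUM(salary) = 490000
COUNT = 6
ROUND(AVG, 2) = ROUND(490000 / 6, 2) = 81666.67

81666.67


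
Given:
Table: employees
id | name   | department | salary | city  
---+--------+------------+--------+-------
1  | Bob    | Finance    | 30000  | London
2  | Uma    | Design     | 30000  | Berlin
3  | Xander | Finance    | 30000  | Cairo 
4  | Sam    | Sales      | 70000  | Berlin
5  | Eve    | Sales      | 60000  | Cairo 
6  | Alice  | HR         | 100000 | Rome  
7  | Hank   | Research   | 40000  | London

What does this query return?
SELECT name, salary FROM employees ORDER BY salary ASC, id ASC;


Sorting by salary ASC, then id ASC for ties

7 rows:
Bob, 30000
Uma, 30000
Xander, 30000
Hank, 40000
Eve, 60000
Sam, 70000
Alice, 100000


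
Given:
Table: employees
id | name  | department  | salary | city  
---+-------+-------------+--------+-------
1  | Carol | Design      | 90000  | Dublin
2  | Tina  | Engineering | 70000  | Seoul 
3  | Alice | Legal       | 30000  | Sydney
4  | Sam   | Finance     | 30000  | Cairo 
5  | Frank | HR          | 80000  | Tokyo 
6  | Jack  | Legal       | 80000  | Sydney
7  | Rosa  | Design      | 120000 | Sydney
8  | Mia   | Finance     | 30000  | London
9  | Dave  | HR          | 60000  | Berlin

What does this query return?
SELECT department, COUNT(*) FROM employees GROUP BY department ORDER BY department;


Assigning each row to its department group:
  Carol -> Design
  Tina -> Engineering
  Alice -> Legal
  Sam -> Finance
  Frank -> HR
  Jack -> Legal
  Rosa -> Design
  Mia -> Finance
  Dave -> HR


5 groups:
Design, 2
Engineering, 1
Finance, 2
HR, 2
Legal, 2
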